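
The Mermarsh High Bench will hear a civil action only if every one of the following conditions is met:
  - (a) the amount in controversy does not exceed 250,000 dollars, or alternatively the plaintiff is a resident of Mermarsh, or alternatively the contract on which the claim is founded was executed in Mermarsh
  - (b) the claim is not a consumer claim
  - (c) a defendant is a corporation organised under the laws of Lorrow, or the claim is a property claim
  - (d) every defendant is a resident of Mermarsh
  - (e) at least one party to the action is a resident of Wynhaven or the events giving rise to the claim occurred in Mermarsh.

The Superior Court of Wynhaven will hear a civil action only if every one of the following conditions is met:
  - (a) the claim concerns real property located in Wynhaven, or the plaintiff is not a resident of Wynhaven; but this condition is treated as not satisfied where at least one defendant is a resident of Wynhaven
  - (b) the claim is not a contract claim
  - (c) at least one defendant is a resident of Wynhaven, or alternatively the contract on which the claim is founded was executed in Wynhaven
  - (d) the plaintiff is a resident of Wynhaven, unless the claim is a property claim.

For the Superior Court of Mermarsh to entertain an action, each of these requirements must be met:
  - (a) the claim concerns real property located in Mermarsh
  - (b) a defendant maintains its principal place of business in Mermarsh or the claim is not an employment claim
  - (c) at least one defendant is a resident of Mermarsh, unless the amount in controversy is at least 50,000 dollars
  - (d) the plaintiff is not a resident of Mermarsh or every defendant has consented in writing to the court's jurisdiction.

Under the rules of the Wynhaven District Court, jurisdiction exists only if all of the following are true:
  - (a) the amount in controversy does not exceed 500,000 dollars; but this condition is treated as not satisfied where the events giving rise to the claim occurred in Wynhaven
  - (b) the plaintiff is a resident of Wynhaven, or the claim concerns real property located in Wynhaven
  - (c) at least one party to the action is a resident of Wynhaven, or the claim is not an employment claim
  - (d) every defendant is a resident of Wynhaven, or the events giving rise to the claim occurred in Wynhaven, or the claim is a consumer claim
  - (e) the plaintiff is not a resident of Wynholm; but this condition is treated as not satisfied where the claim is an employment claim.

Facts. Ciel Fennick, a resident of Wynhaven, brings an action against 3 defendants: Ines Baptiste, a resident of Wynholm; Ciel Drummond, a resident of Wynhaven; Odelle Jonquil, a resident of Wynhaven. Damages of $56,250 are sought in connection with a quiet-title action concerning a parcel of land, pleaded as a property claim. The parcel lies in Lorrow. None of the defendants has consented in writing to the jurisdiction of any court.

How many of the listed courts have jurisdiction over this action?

The Mermarsh High Bench:
  (a) The amount in controversy is 56,250 dollars, within the $250,000 ceiling, so this disjunct is met. Condition met.
  (b) The claim is a property claim, not a consumer claim. Met.
  (c) The claim is a property claim, so this disjunct is met. Met.
  (d) The defendants reside as follows — Ines Baptiste in Wynholm, Ciel Drummond in Wynhaven, Odelle Jonquil in Wynhaven — not all in Mermarsh. Not satisfied.
  (e) Ciel Fennick resides in Wynhaven, so one alternative holds. Condition met.
  → No jurisdiction.
The Superior Court of Wynhaven:
  (a) The property lies in Lorrow, not Wynhaven; the plaintiff resides in Wynhaven — every alternative fails. Fails.
  (b) The claim is a property claim, not a contract claim. Satisfied.
  (c) Ciel Drummond resides in Wynhaven, so one alternative holds. Met.
  (d) The plaintiff resides in Wynhaven. Met.
  → The court lacks jurisdiction.
The Superior Court of Mermarsh:
  (a) The property lies in Lorrow, not Mermarsh. Not satisfied.
  (b) The claim is a property claim, not an employment claim, so one alternative holds. Condition met.
  (c) No defendant resides in Mermarsh (they reside in Wynholm, Wynhaven, Wynhaven). But the amount in controversy is 56,250 dollars, which meets the $50,000 floor, and the 'unless' clause therefore excuses the requirement. Met.
  (d) The plaintiff resides in Wynhaven, which is not Mermarsh, so this disjunct is met. Met.
  → Not every requirement is met — no jurisdiction.
The Wynhaven District Court:
  (a) The amount in controversy is 56,250 dollars, within the 500,000 dollars ceiling. The exception is not triggered, since the operative events occurred in Lorrow, not Wynhaven. Satisfied.
  (b) The plaintiff resides in Wynhaven — that alternative is enough. Met.
  (c) Ciel Fennick resides in Wynhaven, so this disjunct is met. Satisfied.
  (d) The defendants reside as follows — Ines Baptiste in Wynholm, Ciel Drummond in Wynhaven, Odelle Jonquil in Wynhaven — not all in Wynhaven; the operative events occurred in Lorrow, not Wynhaven; the claim is a property claim, not a consumer claim — none of the alternatives is met. Fails.
  (e) The plaintiff resides in Wynhaven, which is not Wynholm. And the carve-out is inapplicable — the claim is a property claim, not an employment claim. Satisfied.
  → The court lacks jurisdiction.
No court satisfies all of its conditions.

0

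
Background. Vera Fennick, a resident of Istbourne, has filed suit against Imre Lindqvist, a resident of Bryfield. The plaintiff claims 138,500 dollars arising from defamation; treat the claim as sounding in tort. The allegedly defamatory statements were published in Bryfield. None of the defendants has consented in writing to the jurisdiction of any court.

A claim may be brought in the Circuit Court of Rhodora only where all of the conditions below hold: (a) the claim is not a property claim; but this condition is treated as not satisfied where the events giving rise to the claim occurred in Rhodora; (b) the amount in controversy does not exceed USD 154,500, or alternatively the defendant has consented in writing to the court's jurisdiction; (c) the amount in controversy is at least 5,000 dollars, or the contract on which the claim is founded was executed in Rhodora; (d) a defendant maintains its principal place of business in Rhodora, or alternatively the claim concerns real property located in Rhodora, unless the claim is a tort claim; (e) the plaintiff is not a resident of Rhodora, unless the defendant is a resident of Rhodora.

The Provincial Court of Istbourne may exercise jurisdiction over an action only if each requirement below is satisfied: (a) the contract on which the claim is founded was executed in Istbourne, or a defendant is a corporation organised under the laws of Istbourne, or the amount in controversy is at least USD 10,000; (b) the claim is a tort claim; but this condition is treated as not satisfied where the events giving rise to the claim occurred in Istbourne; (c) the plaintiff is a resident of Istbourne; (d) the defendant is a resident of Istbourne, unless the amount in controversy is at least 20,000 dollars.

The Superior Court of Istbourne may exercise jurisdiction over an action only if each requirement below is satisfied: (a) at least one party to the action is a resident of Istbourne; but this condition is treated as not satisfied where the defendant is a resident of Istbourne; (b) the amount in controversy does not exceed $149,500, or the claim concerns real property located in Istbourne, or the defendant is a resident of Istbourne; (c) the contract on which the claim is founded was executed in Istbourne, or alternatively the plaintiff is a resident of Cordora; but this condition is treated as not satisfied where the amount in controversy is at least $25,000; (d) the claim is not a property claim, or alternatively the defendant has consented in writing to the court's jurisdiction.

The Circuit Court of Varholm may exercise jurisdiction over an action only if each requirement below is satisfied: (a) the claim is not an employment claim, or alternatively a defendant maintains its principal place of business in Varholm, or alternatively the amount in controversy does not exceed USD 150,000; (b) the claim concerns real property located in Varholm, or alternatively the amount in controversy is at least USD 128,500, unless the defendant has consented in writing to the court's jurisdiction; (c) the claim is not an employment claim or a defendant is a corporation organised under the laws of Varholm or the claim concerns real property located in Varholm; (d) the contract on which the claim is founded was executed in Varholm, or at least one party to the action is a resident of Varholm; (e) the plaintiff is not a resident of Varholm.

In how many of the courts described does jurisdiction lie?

2

The Circuit Court of Rhodora:
  (a) The claim is a tort claim, not a property claim. And the carve-out is inapplicable — the operative events occurred in Bryfield, not Rhodora. Satisfied.
  (b) The amount in controversy is $138,500, within the $154,500 ceiling, so this disjunct is met. Satisfied.
  (c) The amount in controversy is USD 138,500, which meets the $5,000 floor — that alternative is enough. Satisfied.
  (d) No defendant is a corporation; the claim does not concern real property — none of the alternatives is met. But the claim is a tort claim, and the 'unless' clause therefore excuses the requirement. Satisfied.
  (e) The plaintiff resides in Istbourne, which is not Rhodora. Condition met.
  → The court has jurisdiction.
The Provincial Court of Istbourne:
  (a) The amount in controversy is $138,500, which meets the 10,000 dollars floor, which satisfies one of the alternatives. Satisfied.
  (b) The claim is a tort claim. The carve-out does not apply: the operative events occurred in Bryfield, not Istbourne. Satisfied.
  (c) The plaintiff resides in Istbourne. Met.
  (d) The defendant resides in Bryfield, not Istbourne. However, the amount in controversy is $138,500, which meets the 20,000 dollars floor, so the 'unless' proviso supplies this condition. Condition met.
  → Jurisdiction lies.
The Superior Court of Istbourne:
  (a) Vera Fennick resides in Istbourne. The carve-out does not apply: the defendant resides in Bryfield, not Istbourne. Satisfied.
  (b) The amount in controversy is 138,500 dollars, within the 149,500 dollars ceiling, so this disjunct is met. Met.
  (c) No contract (and hence no place of execution) is alleged; the plaintiff resides in Istbourne, not Cordora — none of the alternatives is met. Not satisfied.
  (d) The claim is a tort claim, not a property claim, so one alternative holds. Met.
  → At least one condition fails; no jurisdiction.
The Circuit Court of Varholm:
  (a) The claim is a tort claim, not an employment claim, so this disjunct is met. Satisfied.
  (b) The amount in controversy is 138,500 dollars, which meets the $128,500 floor, which satisfies one of the alternatives. Condition met.
  (c) The claim is a tort claim, not an employment claim — that alternative is enough. Met.
  (d) No contract (and hence no place of execution) is alleged; no party resides in Varholm — none of the alternatives is met. Not met.
  (e) The plaintiff resides in Istbourne, which is not Varholm. Met.
  → The court lacks jurisdiction.
Courts with jurisdiction: the Circuit Court of Rhodora, the Provincial Court of Istbourne — 2 in total.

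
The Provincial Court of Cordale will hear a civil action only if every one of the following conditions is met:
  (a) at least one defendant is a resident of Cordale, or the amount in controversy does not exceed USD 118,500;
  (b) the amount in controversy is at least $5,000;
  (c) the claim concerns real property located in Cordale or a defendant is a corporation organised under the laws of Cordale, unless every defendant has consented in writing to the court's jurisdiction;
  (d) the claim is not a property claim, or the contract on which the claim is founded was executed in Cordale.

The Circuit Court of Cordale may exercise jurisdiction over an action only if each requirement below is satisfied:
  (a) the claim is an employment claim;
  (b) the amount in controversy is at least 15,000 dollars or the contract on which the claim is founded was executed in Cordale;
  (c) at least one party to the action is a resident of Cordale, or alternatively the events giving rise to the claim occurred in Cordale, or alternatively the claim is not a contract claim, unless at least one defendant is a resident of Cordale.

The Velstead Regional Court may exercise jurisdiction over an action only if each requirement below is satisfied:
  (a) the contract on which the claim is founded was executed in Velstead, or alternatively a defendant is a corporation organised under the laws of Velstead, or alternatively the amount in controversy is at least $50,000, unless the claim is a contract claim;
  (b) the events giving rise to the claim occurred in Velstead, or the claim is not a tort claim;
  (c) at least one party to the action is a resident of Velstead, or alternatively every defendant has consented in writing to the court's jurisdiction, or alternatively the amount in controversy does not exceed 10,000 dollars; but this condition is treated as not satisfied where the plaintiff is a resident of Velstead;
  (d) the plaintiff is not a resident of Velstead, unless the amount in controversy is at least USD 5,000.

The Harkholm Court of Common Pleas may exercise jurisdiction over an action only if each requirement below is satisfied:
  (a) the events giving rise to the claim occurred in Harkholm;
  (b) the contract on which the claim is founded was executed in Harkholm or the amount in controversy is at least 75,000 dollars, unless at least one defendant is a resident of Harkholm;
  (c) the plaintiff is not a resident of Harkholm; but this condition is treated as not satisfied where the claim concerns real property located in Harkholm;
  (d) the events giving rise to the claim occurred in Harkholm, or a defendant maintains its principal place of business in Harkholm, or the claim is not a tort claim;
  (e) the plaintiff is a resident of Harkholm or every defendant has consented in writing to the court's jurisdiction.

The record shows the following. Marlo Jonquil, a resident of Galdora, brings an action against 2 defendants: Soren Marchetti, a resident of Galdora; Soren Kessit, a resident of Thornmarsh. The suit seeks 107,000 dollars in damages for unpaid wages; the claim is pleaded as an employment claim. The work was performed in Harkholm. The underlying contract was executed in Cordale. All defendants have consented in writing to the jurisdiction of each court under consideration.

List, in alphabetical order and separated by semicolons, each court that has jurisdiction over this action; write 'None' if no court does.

The Provincial Court of Cordale:
  (a) The amount in controversy is 107,000 dollars, within the 118,500 dollars ceiling — that alternative is enough. Satisfied.
  (b) The amount in controversy is $107,000, which meets the USD 5,000 floor. Condition met.
  (c) The claim does not concern real property; no defendant is a corporation — no alternative holds. But every defendant has filed written consent, and the 'unless' clause therefore excuses the requirement. Met.
  (d) The claim is an employment claim, not a property claim, which satisfies one of the alternatives. Condition met.
  → Jurisdiction lies.
The Circuit Court of Cordale:
  (a) The claim is an employment claim. Condition met.
  (b) The amount in controversy is USD 107,000, which meets the $15,000 floor, so one alternative holds. Satisfied.
  (c) The claim is an employment claim, not a contract claim — that alternative is enough. Met.
  → All conditions met; jurisdiction exists.
The Velstead Regional Court:
  (a) The amount in controversy is USD 107,000, which meets the $50,000 floor — that alternative is enough. Met.
  (b) The claim is an employment claim, not a tort claim — that alternative is enough. Condition met.
  (c) Every defendant has filed written consent — that alternative is enough. The exception is not triggered, since the plaintiff resides in Galdora, not Velstead. Condition met.
  (d) The plaintiff resides in Galdora, which is not Velstead. Met.
  → All conditions met; jurisdiction exists.
The Harkholm Court of Common Pleas:
  (a) The operative events occurred in Harkholm. Satisfied.
  (b) The amount in controversy is 107,000 dollars, which meets the $75,000 floor — that alternative is enough. Met.
  (c) The plaintiff resides in Galdora, which is not Harkholm. And the carve-out is inapplicable — the claim does not concern real property. Satisfied.
  (d) The operative events occurred in Harkholm — that alternative is enough. Met.
  (e) Every defendant has filed written consent, which satisfies one of the alternatives. Satisfied.
  → Every requirement is satisfied — jurisdiction.

the Circuit Court of Cordale; the Harkholm Court of Common Pleas; the Provincial Court of Cordale; the Velstead Regional Court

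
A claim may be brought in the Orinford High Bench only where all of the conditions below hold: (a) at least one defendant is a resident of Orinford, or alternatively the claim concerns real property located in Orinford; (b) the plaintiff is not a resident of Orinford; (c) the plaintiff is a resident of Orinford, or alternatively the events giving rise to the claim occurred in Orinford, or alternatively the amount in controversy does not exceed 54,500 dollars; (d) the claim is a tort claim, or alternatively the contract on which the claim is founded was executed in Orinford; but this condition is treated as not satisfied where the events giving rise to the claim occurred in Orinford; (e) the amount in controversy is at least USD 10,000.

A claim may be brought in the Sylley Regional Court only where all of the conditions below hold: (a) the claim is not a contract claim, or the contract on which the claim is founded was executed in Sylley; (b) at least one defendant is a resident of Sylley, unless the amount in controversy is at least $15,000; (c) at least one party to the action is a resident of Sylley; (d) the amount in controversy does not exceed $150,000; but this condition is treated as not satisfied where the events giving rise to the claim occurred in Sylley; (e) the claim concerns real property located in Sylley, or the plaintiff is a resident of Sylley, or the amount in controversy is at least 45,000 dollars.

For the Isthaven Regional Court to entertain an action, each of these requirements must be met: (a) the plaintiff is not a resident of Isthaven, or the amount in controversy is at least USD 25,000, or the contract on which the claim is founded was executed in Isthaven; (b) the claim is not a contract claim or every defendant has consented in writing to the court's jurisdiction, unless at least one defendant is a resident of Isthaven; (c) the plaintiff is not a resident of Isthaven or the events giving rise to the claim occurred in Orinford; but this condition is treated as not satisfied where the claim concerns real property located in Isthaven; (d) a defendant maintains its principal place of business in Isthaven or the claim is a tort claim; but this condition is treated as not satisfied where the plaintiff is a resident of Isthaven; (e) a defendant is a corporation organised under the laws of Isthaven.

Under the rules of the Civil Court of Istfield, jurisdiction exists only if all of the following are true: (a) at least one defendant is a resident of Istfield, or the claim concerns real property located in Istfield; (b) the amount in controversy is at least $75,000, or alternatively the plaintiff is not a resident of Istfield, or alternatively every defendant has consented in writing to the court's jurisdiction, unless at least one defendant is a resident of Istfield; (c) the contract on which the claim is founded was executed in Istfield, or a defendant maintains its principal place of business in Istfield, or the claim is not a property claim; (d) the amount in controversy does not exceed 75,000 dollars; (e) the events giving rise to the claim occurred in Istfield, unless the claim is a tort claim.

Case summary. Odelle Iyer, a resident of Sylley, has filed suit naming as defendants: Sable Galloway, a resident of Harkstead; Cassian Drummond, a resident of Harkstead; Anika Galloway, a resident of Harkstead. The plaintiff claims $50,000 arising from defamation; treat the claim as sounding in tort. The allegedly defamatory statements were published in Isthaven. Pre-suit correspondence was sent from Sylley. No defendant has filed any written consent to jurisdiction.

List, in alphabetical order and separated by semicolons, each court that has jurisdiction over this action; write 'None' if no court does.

The Orinford High Bench:
  (a) No defendant resides in Orinford (they reside in Harkstead, Harkstead, Harkstead); the claim does not concern real property — none of the alternatives is met. Fails.
  (b) The plaintiff resides in Sylley, which is not Orinford. Satisfied.
  (c) The amount in controversy is 50,000 dollars, within the USD 54,500 ceiling, so this disjunct is met. Met.
  (d) The claim is a tort claim, so one alternative holds. The carve-out does not apply: the operative events occurred in Isthaven, not Orinford. Met.
  (e) The amount in controversy is $50,000, which meets the $10,000 floor. Met.
  → No jurisdiction.
The Sylley Regional Court:
  (a) The claim is a tort claim, not a contract claim, which satisfies one of the alternatives. Condition met.
  (b) No defendant resides in Sylley (they reside in Harkstead, Harkstead, Harkstead). The proviso rescues it, though: the amount in controversy is $50,000, which meets the 15,000 dollars floor. Satisfied.
  (c) Odelle Iyer resides in Sylley. Met.
  (d) The amount in controversy is USD 50,000, within the $150,000 ceiling. The carve-out does not apply: the operative events occurred in Isthaven, not Sylley. Condition met.
  (e) The plaintiff resides in Sylley, so this disjunct is met. Met.
  → All conditions met; jurisdiction exists.
The Isthaven Regional Court:
  (a) The plaintiff resides in Sylley, which is not Isthaven — that alternative is enough. Satisfied.
  (b) The claim is a tort claim, not a contract claim, so one alternative holds. Met.
  (c) The plaintiff resides in Sylley, which is not Isthaven, so one alternative holds. The carve-out does not apply: the claim does not concern real property. Condition met.
  (d) The claim is a tort claim, so one alternative holds. The exception is not triggered, since the plaintiff resides in Sylley, not Isthaven. Satisfied.
  (e) No defendant is a corporation. Not satisfied.
  → The court lacks jurisdiction.
The Civil Court of Istfield:
  (a) No defendant resides in Istfield (they reside in Harkstead, Harkstead, Harkstead); the claim does not concern real property — none of the alternatives is met. Condition not met.
  (b) The plaintiff resides in Sylley, which is not Istfield, so one alternative holds. Met.
  (c) The claim is a tort claim, not a property claim, so this disjunct is met. Met.
  (d) The amount in controversy is USD 50,000, within the $75,000 ceiling. Satisfied.
  (e) The operative events occurred in Isthaven, not Istfield. But the claim is a tort claim, and the 'unless' clause therefore excuses the requirement. Condition met.
  → At least one condition fails; no jurisdiction.

the Sylley Regional Court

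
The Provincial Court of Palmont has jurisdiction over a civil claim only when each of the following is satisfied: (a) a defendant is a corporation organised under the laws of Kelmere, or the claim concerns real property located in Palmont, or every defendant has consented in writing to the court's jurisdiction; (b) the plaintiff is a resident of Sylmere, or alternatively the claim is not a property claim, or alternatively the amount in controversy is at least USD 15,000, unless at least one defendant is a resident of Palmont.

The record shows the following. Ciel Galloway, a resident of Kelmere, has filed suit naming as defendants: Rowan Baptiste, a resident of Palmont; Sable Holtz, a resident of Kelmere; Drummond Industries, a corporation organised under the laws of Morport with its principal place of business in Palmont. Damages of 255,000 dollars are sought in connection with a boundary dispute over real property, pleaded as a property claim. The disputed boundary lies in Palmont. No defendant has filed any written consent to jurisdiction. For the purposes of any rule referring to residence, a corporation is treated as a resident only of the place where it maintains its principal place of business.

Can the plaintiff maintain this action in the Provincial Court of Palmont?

The Provincial Court of Palmont:
  (a) The property lies in Palmont — that alternative is enough. Met.
  (b) The amount in controversy is USD 255,000, which meets the $15,000 floor — that alternative is enough. Satisfied.
  → All conditions met; jurisdiction exists.

Yes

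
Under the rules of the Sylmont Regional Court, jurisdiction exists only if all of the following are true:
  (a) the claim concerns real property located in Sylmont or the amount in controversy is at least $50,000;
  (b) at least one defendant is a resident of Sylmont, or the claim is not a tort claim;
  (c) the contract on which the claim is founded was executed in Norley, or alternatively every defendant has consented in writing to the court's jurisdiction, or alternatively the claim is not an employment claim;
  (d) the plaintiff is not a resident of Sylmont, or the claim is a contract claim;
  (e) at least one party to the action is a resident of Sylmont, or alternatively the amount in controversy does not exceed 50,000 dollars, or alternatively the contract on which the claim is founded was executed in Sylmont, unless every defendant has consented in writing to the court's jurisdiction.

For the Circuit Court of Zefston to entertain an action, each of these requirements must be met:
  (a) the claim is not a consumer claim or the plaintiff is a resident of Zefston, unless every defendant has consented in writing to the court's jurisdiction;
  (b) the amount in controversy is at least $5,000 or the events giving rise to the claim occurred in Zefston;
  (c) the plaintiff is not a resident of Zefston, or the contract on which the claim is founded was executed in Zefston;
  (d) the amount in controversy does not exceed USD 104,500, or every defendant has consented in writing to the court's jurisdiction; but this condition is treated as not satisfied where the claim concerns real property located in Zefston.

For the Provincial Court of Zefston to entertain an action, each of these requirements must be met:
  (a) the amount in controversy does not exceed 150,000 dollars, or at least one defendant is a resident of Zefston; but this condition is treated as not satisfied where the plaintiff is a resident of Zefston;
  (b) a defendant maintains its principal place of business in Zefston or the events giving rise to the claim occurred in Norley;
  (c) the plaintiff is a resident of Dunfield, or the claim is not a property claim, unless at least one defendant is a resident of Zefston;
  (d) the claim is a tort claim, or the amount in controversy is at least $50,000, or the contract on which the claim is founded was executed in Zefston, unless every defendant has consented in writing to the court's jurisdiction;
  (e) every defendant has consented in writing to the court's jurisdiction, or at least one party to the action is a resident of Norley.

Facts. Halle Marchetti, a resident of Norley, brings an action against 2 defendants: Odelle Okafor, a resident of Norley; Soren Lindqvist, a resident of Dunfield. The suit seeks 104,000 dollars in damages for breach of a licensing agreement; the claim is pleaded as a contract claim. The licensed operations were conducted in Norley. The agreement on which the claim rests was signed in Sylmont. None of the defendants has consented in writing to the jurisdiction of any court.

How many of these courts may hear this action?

3

The Sylmont Regional Court:
  (a) The amount in controversy is 104,000 dollars, which meets the 50,000 dollars floor, so one alternative holds. Met.
  (b) The claim is a contract claim, not a tort claim, so this disjunct is met. Satisfied.
  (c) The claim is a contract claim, not an employment claim, which satisfies one of the alternatives. Satisfied.
  (d) The plaintiff resides in Norley, which is not Sylmont, so one alternative holds. Condition met.
  (e) The contract was executed in Sylmont, which satisfies one of the alternatives. Met.
  → The court has jurisdiction.
The Circuit Court of Zefston:
  (a) The claim is a contract claim, not a consumer claim, so one alternative holds. Condition met.
  (b) The amount in controversy is USD 104,000, which meets the 5,000 dollars floor, so one alternative holds. Met.
  (c) The plaintiff resides in Norley, which is not Zefston, so one alternative holds. Condition met.
  (d) The amount in controversy is $104,000, within the 104,500 dollars ceiling, so one alternative holds. The exception is not triggered, since the claim does not concern real property. Met.
  → The court has jurisdiction.
The Provincial Court of Zefston:
  (a) The amount in controversy is 104,000 dollars, within the $150,000 ceiling, which satisfies one of the alternatives. The exception is not triggered, since the plaintiff resides in Norley, not Zefston. Satisfied.
  (b) The operative events occurred in Norley, so one alternative holds. Met.
  (c) The claim is a contract claim, not a property claim, so one alternative holds. Condition met.
  (d) The amount in controversy is USD 104,000, which meets the 50,000 dollars floor, which satisfies one of the alternatives. Satisfied.
  (e) Halle Marchetti resides in Norley, which satisfies one of the alternatives. Met.
  → Every requirement is satisfied — jurisdiction.
Courts with jurisdiction: the Sylmont Regional Court, the Circuit Court of Zefston, the Provincial Court of Zefston — 3 in total.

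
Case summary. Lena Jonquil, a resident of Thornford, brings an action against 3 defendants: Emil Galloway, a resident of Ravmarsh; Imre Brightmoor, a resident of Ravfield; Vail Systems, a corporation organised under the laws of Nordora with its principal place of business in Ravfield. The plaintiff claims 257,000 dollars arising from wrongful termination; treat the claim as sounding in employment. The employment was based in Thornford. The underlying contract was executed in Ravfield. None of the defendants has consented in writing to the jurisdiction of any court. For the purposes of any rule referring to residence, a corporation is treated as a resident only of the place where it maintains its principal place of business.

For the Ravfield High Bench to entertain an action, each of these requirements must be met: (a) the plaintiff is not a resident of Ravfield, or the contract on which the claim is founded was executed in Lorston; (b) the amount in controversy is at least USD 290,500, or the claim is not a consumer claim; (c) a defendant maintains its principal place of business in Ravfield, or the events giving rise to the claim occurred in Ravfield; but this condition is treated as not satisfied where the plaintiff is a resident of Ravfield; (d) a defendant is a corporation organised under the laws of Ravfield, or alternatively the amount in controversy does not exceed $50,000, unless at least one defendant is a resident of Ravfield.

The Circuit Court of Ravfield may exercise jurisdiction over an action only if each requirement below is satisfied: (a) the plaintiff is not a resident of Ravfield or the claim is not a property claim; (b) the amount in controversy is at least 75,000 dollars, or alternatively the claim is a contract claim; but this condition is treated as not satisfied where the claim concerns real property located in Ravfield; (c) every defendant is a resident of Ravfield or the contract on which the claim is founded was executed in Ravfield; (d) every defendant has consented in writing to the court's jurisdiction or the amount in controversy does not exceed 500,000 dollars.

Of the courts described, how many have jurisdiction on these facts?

2

The Ravfield High Bench:
  (a) The plaintiff resides in Thornford, which is not Ravfield — that alternative is enough. Satisfied.
  (b) The claim is an employment claim, not a consumer claim, so one alternative holds. Condition met.
  (c) Vail Systems has its principal place of business in Ravfield, so one alternative holds. The exception is not triggered, since the plaintiff resides in Thornford, not Ravfield. Condition met.
  (d) The corporate defendant(s) are organised in Nordora, not Ravfield; the amount in controversy is USD 257,000, above the 50,000 dollars ceiling — every alternative fails. However, Imre Brightmoor resides in Ravfield, so the 'unless' proviso supplies this condition. Condition met.
  → Jurisdiction lies.
The Circuit Court of Ravfield:
  (a) The plaintiff resides in Thornford, which is not Ravfield, so this disjunct is met. Condition met.
  (b) The amount in controversy is $257,000, which meets the USD 75,000 floor, so this disjunct is met. The carve-out does not apply: the claim does not concern real property. Condition met.
  (c) The contract was executed in Ravfield, so this disjunct is met. Met.
  (d) The amount in controversy is $257,000, within the USD 500,000 ceiling, which satisfies one of the alternatives. Satisfied.
  → The court has jurisdiction.
Courts with jurisdiction: the Ravfield High Bench, the Circuit Court of Ravfield — 2 in total.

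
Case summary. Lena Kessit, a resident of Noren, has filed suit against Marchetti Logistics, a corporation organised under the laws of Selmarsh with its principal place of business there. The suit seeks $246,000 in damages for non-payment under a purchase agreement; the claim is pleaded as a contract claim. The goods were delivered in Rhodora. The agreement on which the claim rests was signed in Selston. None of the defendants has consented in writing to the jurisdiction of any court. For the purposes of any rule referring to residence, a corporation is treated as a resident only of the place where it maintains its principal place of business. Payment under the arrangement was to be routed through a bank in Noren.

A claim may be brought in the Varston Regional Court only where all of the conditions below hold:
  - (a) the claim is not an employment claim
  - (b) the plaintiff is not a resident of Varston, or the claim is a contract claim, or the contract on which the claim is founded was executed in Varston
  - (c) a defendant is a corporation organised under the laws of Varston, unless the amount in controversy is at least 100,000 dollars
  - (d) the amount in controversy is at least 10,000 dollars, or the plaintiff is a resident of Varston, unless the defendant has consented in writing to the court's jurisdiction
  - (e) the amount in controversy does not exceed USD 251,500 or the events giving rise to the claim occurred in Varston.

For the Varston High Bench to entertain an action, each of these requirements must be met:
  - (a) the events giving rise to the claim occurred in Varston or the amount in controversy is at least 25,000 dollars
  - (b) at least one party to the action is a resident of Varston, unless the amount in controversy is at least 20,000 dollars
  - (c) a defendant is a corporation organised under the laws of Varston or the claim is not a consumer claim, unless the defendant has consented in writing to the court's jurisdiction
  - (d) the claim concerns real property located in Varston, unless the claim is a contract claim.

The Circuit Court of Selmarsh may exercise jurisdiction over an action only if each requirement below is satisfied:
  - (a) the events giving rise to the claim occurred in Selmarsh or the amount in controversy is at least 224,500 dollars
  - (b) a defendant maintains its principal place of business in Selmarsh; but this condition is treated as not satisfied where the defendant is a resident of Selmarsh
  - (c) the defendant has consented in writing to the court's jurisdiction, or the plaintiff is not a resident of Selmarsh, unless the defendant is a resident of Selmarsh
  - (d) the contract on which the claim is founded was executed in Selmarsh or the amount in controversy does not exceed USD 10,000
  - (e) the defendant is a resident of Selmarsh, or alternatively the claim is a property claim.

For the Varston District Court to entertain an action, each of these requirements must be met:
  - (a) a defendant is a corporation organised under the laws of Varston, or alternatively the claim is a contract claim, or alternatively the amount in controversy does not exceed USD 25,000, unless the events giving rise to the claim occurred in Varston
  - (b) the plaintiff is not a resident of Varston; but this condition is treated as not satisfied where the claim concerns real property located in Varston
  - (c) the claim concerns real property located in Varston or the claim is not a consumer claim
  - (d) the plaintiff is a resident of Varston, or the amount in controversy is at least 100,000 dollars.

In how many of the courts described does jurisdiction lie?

3

The Varston Regional Court:
  (a) The claim is a contract claim, not an employment claim. Met.
  (b) The plaintiff resides in Noren, which is not Varston, so this disjunct is met. Condition met.
  (c) The corporate defendant(s) are organised in Selmarsh, not Varston. The proviso rescues it, though: the amount in controversy is $246,000, which meets the USD 100,000 floor. Satisfied.
  (d) The amount in controversy is 246,000 dollars, which meets the USD 10,000 floor, so one alternative holds. Satisfied.
  (e) The amount in controversy is USD 246,000, within the $251,500 ceiling, so this disjunct is met. Condition met.
  → The court has jurisdiction.
The Varston High Bench:
  (a) The amount in controversy is USD 246,000, which meets the $25,000 floor, which satisfies one of the alternatives. Satisfied.
  (b) No party resides in Varston. However, the amount in controversy is $246,000, which meets the $20,000 floor, so the 'unless' proviso supplies this condition. Satisfied.
  (c) The claim is a contract claim, not a consumer claim, so one alternative holds. Satisfied.
  (d) The claim does not concern real property. The proviso rescues it, though: the claim is a contract claim. Met.
  → All conditions met; jurisdiction exists.
The Circuit Court of Selmarsh:
  (a) The amount in controversy is 246,000 dollars, which meets the USD 224,500 floor, so this disjunct is met. Condition met.
  (b) Marchetti Logistics has its principal place of business in Selmarsh. But the carve-out bites: the defendant resides in Selmarsh. Condition not met.
  (c) The plaintiff resides in Noren, which is not Selmarsh, so one alternative holds. Satisfied.
  (d) The contract was executed in Selston, not Selmarsh; the amount in controversy is $246,000, above the USD 10,000 ceiling — none of the alternatives is met. Fails.
  (e) The defendant resides in Selmarsh, which satisfies one of the alternatives. Satisfied.
  → Not every requirement is met — no jurisdiction.
The Varston District Court:
  (a) The claim is a contract claim, so one alternative holds. Condition met.
  (b) The plaintiff resides in Noren, which is not Varston. The carve-out does not apply: the claim does not concern real property. Condition met.
  (c) The claim is a contract claim, not a consumer claim, so one alternative holds. Satisfied.
  (d) The amount in controversy is 246,000 dollars, which meets the USD 100,000 floor, so this disjunct is met. Met.
  → Every requirement is satisfied — jurisdiction.
Courts with jurisdiction: the Varston Regional Court, the Varston High Bench, the Varston District Court — 3 in total.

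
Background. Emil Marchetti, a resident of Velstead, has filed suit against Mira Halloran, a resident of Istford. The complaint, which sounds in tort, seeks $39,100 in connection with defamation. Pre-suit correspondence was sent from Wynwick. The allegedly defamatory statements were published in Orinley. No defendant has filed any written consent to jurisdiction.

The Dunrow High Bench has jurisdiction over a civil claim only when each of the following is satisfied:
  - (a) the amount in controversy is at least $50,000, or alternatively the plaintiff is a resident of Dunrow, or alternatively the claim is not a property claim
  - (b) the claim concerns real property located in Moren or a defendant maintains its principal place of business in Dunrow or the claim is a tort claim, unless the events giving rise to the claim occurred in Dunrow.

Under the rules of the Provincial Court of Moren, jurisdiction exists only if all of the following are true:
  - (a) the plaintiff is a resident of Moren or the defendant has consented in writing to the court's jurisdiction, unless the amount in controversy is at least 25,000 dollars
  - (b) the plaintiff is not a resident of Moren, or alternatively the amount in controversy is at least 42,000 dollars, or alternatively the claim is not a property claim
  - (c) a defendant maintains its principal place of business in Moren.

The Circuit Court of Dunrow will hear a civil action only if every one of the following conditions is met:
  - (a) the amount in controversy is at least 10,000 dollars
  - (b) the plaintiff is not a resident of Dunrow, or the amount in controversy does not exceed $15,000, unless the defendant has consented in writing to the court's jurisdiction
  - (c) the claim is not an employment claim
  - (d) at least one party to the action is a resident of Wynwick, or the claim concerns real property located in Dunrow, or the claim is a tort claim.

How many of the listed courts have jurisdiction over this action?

2

The Dunrow High Bench:
  (a) The claim is a tort claim, not a property claim, so one alternative holds. Met.
  (b) The claim is a tort claim, so this disjunct is met. Satisfied.
  → All conditions met; jurisdiction exists.
The Provincial Court of Moren:
  (a) The plaintiff resides in Velstead, not Moren; no such written consent has been filed — none of the alternatives is met. However, the amount in controversy is USD 39,100, which meets the 25,000 dollars floor, so the 'unless' proviso supplies this condition. Satisfied.
  (b) The plaintiff resides in Velstead, which is not Moren, so one alternative holds. Met.
  (c) No defendant is a corporation. Condition not met.
  → No jurisdiction.
The Circuit Court of Dunrow:
  (a) The amount in controversy is USD 39,100, which meets the $10,000 floor. Satisfied.
  (b) The plaintiff resides in Velstead, which is not Dunrow, so one alternative holds. Condition met.
  (c) The claim is a tort claim, not an employment claim. Satisfied.
  (d) The claim is a tort claim, so this disjunct is met. Satisfied.
  → The court has jurisdiction.
Courts with jurisdiction: the Dunrow High Bench, the Circuit Court of Dunrow — 2 in total.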